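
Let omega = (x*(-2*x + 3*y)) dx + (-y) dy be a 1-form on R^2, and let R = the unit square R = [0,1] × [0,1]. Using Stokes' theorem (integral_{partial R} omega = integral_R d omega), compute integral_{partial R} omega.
integral_(partial R) omega = -3/2

Stokes: integral_partial_R omega = integral_R d omega with d omega = (∂Q/∂x - ∂P/∂y) dx ∧ dy.
  ∂Q/∂x = 0
  ∂P/∂y = 3*x
  integrand = ∂Q/∂x - ∂P/∂y = -3*x.
Integrating over R: integral_0^1 integral_0^1 (-3*x) dx dy = -3/2.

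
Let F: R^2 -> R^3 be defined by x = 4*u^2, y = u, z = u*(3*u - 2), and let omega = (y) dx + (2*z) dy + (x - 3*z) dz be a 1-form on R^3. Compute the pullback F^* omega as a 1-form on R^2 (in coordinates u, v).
F^* omega = (2*u*(-15*u^2 + 30*u - 8)) du

Using F^*(f dg) = (f ∘ F) d(g ∘ F), substitute each coordinate x_i by F_i(u, v) in f_i, and replace dx_i by d F_i = (∂F_i/∂u) du + (∂F_i/∂v) dv.
  For the x component: f_1(F) = u; d F_1 = (8*u) du + (0) dv
  For the y component: f_2(F) = 2*u*(3*u - 2); d F_2 = (1) du + (0) dv
  For the z component: f_3(F) = u*(6 - 5*u); d F_3 = (6*u - 2) du + (0) dv
Combining and collecting du, dv coefficients:
  coeff of du: 2*u*(-15*u^2 + 30*u - 8)
  coeff of dv: 0
F^* omega = (2*u*(-15*u^2 + 30*u - 8)) du.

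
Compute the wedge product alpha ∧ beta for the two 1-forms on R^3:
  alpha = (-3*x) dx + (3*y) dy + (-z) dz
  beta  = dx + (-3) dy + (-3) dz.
alpha ∧ beta = (9*x - 3*y) dx ∧ dy + (9*x + z) dx ∧ dz + (-9*y - 3*z) dy ∧ dz

Distribute the wedge, using dx_i ∧ dx_j = -dx_j ∧ dx_i and dx_i ∧ dx_i = 0. For each pair (i, j) with i < j, the coefficient of dx_i ∧ dx_j in alpha ∧ beta is (alpha_i * beta_j - alpha_j * beta_i). Collecting: alpha ∧ beta = (9*x - 3*y) dx ∧ dy + (9*x + z) dx ∧ dz + (-9*y - 3*z) dy ∧ dz.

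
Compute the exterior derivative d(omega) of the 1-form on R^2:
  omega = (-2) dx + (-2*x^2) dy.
d(omega) = (-4*x) dx ∧ dy

For a 1-form omega = sum_i f_i dx_i, the exterior derivative is
  d(omega) = sum_{i < j} (∂f_j/∂x_i - ∂f_i/∂x_j) dx_i ∧ dx_j.
  coefficient of dx ∧ dy: ∂f_2/∂x - ∂f_1/∂y = ∂(-2*x^2)/∂x - ∂(-2)/∂y = -4*x
Assembling: d(omega) = (-4*x) dx ∧ dy.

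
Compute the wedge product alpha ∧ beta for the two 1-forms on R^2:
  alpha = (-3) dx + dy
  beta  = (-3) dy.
alpha ∧ beta = (9) dx ∧ dy

Distribute the wedge, using dx_i ∧ dx_j = -dx_j ∧ dx_i and dx_i ∧ dx_i = 0. For each pair (i, j) with i < j, the coefficient of dx_i ∧ dx_j in alpha ∧ beta is (alpha_i * beta_j - alpha_j * beta_i). Collecting: alpha ∧ beta = (9) dx ∧ dy.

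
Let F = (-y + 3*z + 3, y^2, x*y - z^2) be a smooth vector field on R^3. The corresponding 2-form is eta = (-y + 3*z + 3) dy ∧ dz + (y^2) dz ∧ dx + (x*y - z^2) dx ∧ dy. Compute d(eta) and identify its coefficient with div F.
d(eta) = (2*y - 2*z) dx ∧ dy ∧ dz; div F = 2*y - 2*z

For a 2-form in R^3 of the form above, applying d gives a 3-form with coefficient ∂P/∂x + ∂Q/∂y + ∂R/∂z:
  ∂P/∂x = 0
  ∂Q/∂y = 2*y
  ∂R/∂z = -2*z
Sum = 2*y - 2*z, which is exactly div F.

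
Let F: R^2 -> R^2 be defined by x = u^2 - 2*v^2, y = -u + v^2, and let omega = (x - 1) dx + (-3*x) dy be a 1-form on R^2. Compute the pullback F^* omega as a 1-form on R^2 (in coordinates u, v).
F^* omega = (2*u^3 + 3*u^2 - 4*u*v^2 - 2*u - 6*v^2) du + (2*v*(-5*u^2 + 10*v^2 + 2)) dv

Using F^*(f dg) = (f ∘ F) d(g ∘ F), substitute each coordinate x_i by F_i(u, v) in f_i, and replace dx_i by d F_i = (∂F_i/∂u) du + (∂F_i/∂v) dv.
  For the x component: f_1(F) = u^2 - 2*v^2 - 1; d F_1 = (2*u) du + (-4*v) dv
  For the y component: f_2(F) = -3*u^2 + 6*v^2; d F_2 = (-1) du + (2*v) dv
Combining and collecting du, dv coefficients:
  coeff of du: 2*u^3 + 3*u^2 - 4*u*v^2 - 2*u - 6*v^2
  coeff of dv: 2*v*(-5*u^2 + 10*v^2 + 2)
F^* omega = (2*u^3 + 3*u^2 - 4*u*v^2 - 2*u - 6*v^2) du + (2*v*(-5*u^2 + 10*v^2 + 2)) dv.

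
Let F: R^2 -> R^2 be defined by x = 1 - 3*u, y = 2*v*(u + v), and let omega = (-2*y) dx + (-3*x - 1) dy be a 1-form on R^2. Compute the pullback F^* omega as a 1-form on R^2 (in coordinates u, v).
F^* omega = (2*v*(15*u + 6*v - 4)) du + (18*u^2 + 36*u*v - 8*u - 16*v) dv

Using F^*(f dg) = (f ∘ F) d(g ∘ F), substitute each coordinate x_i by F_i(u, v) in f_i, and replace dx_i by d F_i = (∂F_i/∂u) du + (∂F_i/∂v) dv.
  For the x component: f_1(F) = 4*v*(-u - v); d F_1 = (-3) du + (0) dv
  For the y component: f_2(F) = 9*u - 4; d F_2 = (2*v) du + (2*u + 4*v) dv
Combining and collecting du, dv coefficients:
  coeff of du: 2*v*(15*u + 6*v - 4)
  coeff of dv: 18*u^2 + 36*u*v - 8*u - 16*v
F^* omega = (2*v*(15*u + 6*v - 4)) du + (18*u^2 + 36*u*v - 8*u - 16*v) dv.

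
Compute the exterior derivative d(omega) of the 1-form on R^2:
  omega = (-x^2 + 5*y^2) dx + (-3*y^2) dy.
d(omega) = (-10*y) dx ∧ dy

For a 1-form omega = sum_i f_i dx_i, the exterior derivative is
  d(omega) = sum_{i < j} (∂f_j/∂x_i - ∂f_i/∂x_j) dx_i ∧ dx_j.
  coefficient of dx ∧ dy: ∂f_2/∂x - ∂f_1/∂y = ∂(-3*y^2)/∂x - ∂(-x^2 + 5*y^2)/∂y = -10*y
Assembling: d(omega) = (-10*y) dx ∧ dy.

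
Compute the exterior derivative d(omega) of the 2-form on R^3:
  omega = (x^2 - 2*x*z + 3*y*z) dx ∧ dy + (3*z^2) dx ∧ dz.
d(omega) = (-2*x + 3*y) dx ∧ dy ∧ dz

For a 2-form omega = sum_{i<j} g_{ij} dx_i ∧ dx_j, the exterior derivative is
  d(omega) = sum_{i<j} d(g_{ij}) ∧ dx_i ∧ dx_j = sum_{i<j, k} (∂g_{ij}/∂x_k) dx_k ∧ dx_i ∧ dx_j.
Expand each term, using dx_k ∧ dx_i ∧ dx_j = sgn(permutation) dx_{(a)} ∧ dx_{(b)} ∧ dx_{(c)} with (a < b < c) sorted:
  d(x^2 - 2*x*z + 3*y*z) includes (∂/∂z)(x^2 - 2*x*z + 3*y*z) dz = (-2*x + 3*y) dz, which multiplied by dx ∧ dy gives (-2*x + 3*y) dx ∧ dy ∧ dz
Collecting like 3-forms: d(omega) = (-2*x + 3*y) dx ∧ dy ∧ dz.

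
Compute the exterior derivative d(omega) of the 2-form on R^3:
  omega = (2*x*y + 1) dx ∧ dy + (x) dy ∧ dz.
d(omega) = (1) dx ∧ dy ∧ dz

For a 2-form omega = sum_{i<j} g_{ij} dx_i ∧ dx_j, the exterior derivative is
  d(omega) = sum_{i<j} d(g_{ij}) ∧ dx_i ∧ dx_j = sum_{i<j, k} (∂g_{ij}/∂x_k) dx_k ∧ dx_i ∧ dx_j.
Expand each term, using dx_k ∧ dx_i ∧ dx_j = sgn(permutation) dx_{(a)} ∧ dx_{(b)} ∧ dx_{(c)} with (a < b < c) sorted:
  d(x) includes (∂/∂x)(x) dx = (1) dx, which multiplied by dy ∧ dz gives (1) dx ∧ dy ∧ dz
Collecting like 3-forms: d(omega) = (1) dx ∧ dy ∧ dz.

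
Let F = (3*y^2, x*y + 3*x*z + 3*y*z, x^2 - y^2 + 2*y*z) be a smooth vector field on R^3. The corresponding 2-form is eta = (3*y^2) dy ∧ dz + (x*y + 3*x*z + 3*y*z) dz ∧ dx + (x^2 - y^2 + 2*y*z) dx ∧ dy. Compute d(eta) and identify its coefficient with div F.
d(eta) = (x + 2*y + 3*z) dx ∧ dy ∧ dz; div F = x + 2*y + 3*z

For a 2-form in R^3 of the form above, applying d gives a 3-form with coefficient ∂P/∂x + ∂Q/∂y + ∂R/∂z:
  ∂P/∂x = 0
  ∂Q/∂y = x + 3*z
  ∂R/∂z = 2*y
Sum = x + 2*y + 3*z, which is exactly div F.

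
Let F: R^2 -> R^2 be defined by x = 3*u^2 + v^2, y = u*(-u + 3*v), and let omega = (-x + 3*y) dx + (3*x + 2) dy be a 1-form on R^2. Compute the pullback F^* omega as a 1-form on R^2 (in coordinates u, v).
F^* omega = (-54*u^3 + 81*u^2*v - 12*u*v^2 - 4*u + 9*v^3 + 6*v) du + (27*u^3 - 12*u^2*v + 27*u*v^2 + 6*u - 2*v^3) dv

Using F^*(f dg) = (f ∘ F) d(g ∘ F), substitute each coordinate x_i by F_i(u, v) in f_i, and replace dx_i by d F_i = (∂F_i/∂u) du + (∂F_i/∂v) dv.
  For the x component: f_1(F) = -6*u^2 + 9*u*v - v^2; d F_1 = (6*u) du + (2*v) dv
  For the y component: f_2(F) = 9*u^2 + 3*v^2 + 2; d F_2 = (-2*u + 3*v) du + (3*u) dv
Combining and collecting du, dv coefficients:
  coeff of du: -54*u^3 + 81*u^2*v - 12*u*v^2 - 4*u + 9*v^3 + 6*v
  coeff of dv: 27*u^3 - 12*u^2*v + 27*u*v^2 + 6*u - 2*v^3
F^* omega = (-54*u^3 + 81*u^2*v - 12*u*v^2 - 4*u + 9*v^3 + 6*v) du + (27*u^3 - 12*u^2*v + 27*u*v^2 + 6*u - 2*v^3) dv.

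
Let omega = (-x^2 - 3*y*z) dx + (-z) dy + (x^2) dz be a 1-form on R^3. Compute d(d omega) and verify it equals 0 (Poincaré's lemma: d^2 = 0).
d(d omega) = 0

Step 1: d omega = sum_{i<j} (∂f_j/∂x_i - ∂f_i/∂x_j) dx_i ∧ dx_j:
  coeff of dx ∧ dy: 3*z
  coeff of dx ∧ dz: 2*x + 3*y
  coeff of dy ∧ dz: 1
Step 2: Apply d again to each 2-form coefficient. The only possible 3-form in R^3 is dx ∧ dy ∧ dz, with coefficient
  ∂(coeff of dy∧dz)/∂x - ∂(coeff of dx∧dz)/∂y + ∂(coeff of dx∧dy)/∂z
  = ∂/∂x (1) - ∂/∂y (2*x + 3*y) + ∂/∂z (3*z).
Each of these terms simplifies to sums of mixed partials that cancel in pairs. The result is 0 (by equality of mixed partials for smooth functions — Schwarz / Clairaut).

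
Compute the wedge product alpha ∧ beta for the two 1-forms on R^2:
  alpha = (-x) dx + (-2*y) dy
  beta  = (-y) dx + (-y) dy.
alpha ∧ beta = (y*(x - 2*y)) dx ∧ dy

Distribute the wedge, using dx_i ∧ dx_j = -dx_j ∧ dx_i and dx_i ∧ dx_i = 0. For each pair (i, j) with i < j, the coefficient of dx_i ∧ dx_j in alpha ∧ beta is (alpha_i * beta_j - alpha_j * beta_i). Collecting: alpha ∧ beta = (y*(x - 2*y)) dx ∧ dy.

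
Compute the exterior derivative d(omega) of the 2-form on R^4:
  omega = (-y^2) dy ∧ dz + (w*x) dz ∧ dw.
d(omega) = (w) dx ∧ dz ∧ dw

For a 2-form omega = sum_{i<j} g_{ij} dx_i ∧ dx_j, the exterior derivative is
  d(omega) = sum_{i<j} d(g_{ij}) ∧ dx_i ∧ dx_j = sum_{i<j, k} (∂g_{ij}/∂x_k) dx_k ∧ dx_i ∧ dx_j.
Expand each term, using dx_k ∧ dx_i ∧ dx_j = sgn(permutation) dx_{(a)} ∧ dx_{(b)} ∧ dx_{(c)} with (a < b < c) sorted:
  d(w*x) includes (∂/∂x)(w*x) dx = (w) dx, which multiplied by dz ∧ dw gives (w) dx ∧ dz ∧ dw
Collecting like 3-forms: d(omega) = (w) dx ∧ dz ∧ dw.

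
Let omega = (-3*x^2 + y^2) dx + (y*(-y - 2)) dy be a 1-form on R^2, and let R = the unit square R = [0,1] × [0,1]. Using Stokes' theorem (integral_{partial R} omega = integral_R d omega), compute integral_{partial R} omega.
integral_(partial R) omega = -1

Stokes: integral_partial_R omega = integral_R d omega with d omega = (∂Q/∂x - ∂P/∂y) dx ∧ dy.
  ∂Q/∂x = 0
  ∂P/∂y = 2*y
  integrand = ∂Q/∂x - ∂P/∂y = -2*y.
Integrating over R: integral_0^1 integral_0^1 (-2*y) dx dy = -1.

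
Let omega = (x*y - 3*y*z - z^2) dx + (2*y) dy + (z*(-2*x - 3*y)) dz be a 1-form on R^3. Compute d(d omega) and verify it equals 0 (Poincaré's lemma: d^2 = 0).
d(d omega) = 0

Step 1: d omega = sum_{i<j} (∂f_j/∂x_i - ∂f_i/∂x_j) dx_i ∧ dx_j:
  coeff of dx ∧ dy: -x + 3*z
  coeff of dx ∧ dz: 3*y
  coeff of dy ∧ dz: -3*z
Step 2: Apply d again to each 2-form coefficient. The only possible 3-form in R^3 is dx ∧ dy ∧ dz, with coefficient
  ∂(coeff of dy∧dz)/∂x - ∂(coeff of dx∧dz)/∂y + ∂(coeff of dx∧dy)/∂z
  = ∂/∂x (-3*z) - ∂/∂y (3*y) + ∂/∂z (-x + 3*z).
Each of these terms simplifies to sums of mixed partials that cancel in pairs. The result is 0 (by equality of mixed partials for smooth functions — Schwarz / Clairaut).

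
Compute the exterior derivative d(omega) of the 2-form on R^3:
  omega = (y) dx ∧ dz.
d(omega) = (-1) dx ∧ dy ∧ dz

For a 2-form omega = sum_{i<j} g_{ij} dx_i ∧ dx_j, the exterior derivative is
  d(omega) = sum_{i<j} d(g_{ij}) ∧ dx_i ∧ dx_j = sum_{i<j, k} (∂g_{ij}/∂x_k) dx_k ∧ dx_i ∧ dx_j.
Expand each term, using dx_k ∧ dx_i ∧ dx_j = sgn(permutation) dx_{(a)} ∧ dx_{(b)} ∧ dx_{(c)} with (a < b < c) sorted:
  d(y) includes (∂/∂y)(y) dy = (1) dy, which multiplied by dx ∧ dz gives (-1) dx ∧ dy ∧ dz
Collecting like 3-forms: d(omega) = (-1) dx ∧ dy ∧ dz.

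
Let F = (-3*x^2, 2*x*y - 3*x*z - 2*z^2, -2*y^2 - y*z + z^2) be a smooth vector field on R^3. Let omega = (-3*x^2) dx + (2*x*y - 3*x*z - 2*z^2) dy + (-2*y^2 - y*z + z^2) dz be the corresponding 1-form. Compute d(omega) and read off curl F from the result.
d(omega) = (3*x - 4*y + 3*z) dy ∧ dz + (0) dz ∧ dx + (2*y - 3*z) dx ∧ dy; curl F = (3*x - 4*y + 3*z, 0, 2*y - 3*z)

d omega = sum_{i<j} (∂f_j/∂x_i - ∂f_i/∂x_j) dx_i ∧ dx_j. Under the identification (dy ∧ dz, dz ∧ dx, dx ∧ dy) ↔ (e_x, e_y, e_z), the coefficients are exactly the components of curl F. Compute:
  ∂R/∂y - ∂Q/∂z = (-4*y - z) - (-3*x - 4*z) = 3*x - 4*y + 3*z
  ∂P/∂z - ∂R/∂x = (0) - (0) = 0
  ∂Q/∂x - ∂P/∂y = (2*y - 3*z) - (0) = 2*y - 3*z.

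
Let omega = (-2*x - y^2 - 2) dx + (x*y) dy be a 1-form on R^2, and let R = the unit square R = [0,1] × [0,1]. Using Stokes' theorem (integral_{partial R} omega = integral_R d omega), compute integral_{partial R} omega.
integral_(partial R) omega = 3/2

Stokes: integral_partial_R omega = integral_R d omega with d omega = (∂Q/∂x - ∂P/∂y) dx ∧ dy.
  ∂Q/∂x = y
  ∂P/∂y = -2*y
  integrand = ∂Q/∂x - ∂P/∂y = 3*y.
Integrating over R: integral_0^1 integral_0^1 (3*y) dx dy = 3/2.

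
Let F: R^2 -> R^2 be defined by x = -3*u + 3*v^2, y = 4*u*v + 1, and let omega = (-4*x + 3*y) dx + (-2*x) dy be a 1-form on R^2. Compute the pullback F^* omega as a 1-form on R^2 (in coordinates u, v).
F^* omega = (-12*u*v - 36*u - 24*v^3 + 36*v^2 - 9) du + (24*u^2 + 48*u*v^2 + 72*u*v - 72*v^3 + 18*v) dv

Using F^*(f dg) = (f ∘ F) d(g ∘ F), substitute each coordinate x_i by F_i(u, v) in f_i, and replace dx_i by d F_i = (∂F_i/∂u) du + (∂F_i/∂v) dv.
  For the x component: f_1(F) = 12*u*v + 12*u - 12*v^2 + 3; d F_1 = (-3) du + (6*v) dv
  For the y component: f_2(F) = 6*u - 6*v^2; d F_2 = (4*v) du + (4*u) dv
Combining and collecting du, dv coefficients:
  coeff of du: -12*u*v - 36*u - 24*v^3 + 36*v^2 - 9
  coeff of dv: 24*u^2 + 48*u*v^2 + 72*u*v - 72*v^3 + 18*v
F^* omega = (-12*u*v - 36*u - 24*v^3 + 36*v^2 - 9) du + (24*u^2 + 48*u*v^2 + 72*u*v - 72*v^3 + 18*v) dv.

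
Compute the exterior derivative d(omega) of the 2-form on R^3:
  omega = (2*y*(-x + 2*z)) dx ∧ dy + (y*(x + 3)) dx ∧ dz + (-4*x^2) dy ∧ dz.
d(omega) = (-9*x + 4*y - 3) dx ∧ dy ∧ dz

For a 2-form omega = sum_{i<j} g_{ij} dx_i ∧ dx_j, the exterior derivative is
  d(omega) = sum_{i<j} d(g_{ij}) ∧ dx_i ∧ dx_j = sum_{i<j, k} (∂g_{ij}/∂x_k) dx_k ∧ dx_i ∧ dx_j.
Expand each term, using dx_k ∧ dx_i ∧ dx_j = sgn(permutation) dx_{(a)} ∧ dx_{(b)} ∧ dx_{(c)} with (a < b < c) sorted:
  d(2*y*(-x + 2*z)) includes (∂/∂z)(2*y*(-x + 2*z)) dz = (4*y) dz, which multiplied by dx ∧ dy gives (4*y) dx ∧ dy ∧ dz
  d(y*(x + 3)) includes (∂/∂y)(y*(x + 3)) dy = (x + 3) dy, which multiplied by dx ∧ dz gives (-x - 3) dx ∧ dy ∧ dz
  d(-4*x^2) includes (∂/∂x)(-4*x^2) dx = (-8*x) dx, which multiplied by dy ∧ dz gives (-8*x) dx ∧ dy ∧ dz
Collecting like 3-forms: d(omega) = (-9*x + 4*y - 3) dx ∧ dy ∧ dz.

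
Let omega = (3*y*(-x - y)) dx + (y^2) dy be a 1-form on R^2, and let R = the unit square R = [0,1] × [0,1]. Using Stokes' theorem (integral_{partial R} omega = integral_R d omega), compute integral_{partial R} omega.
integral_(partial R) omega = 9/2

Stokes: integral_partial_R omega = integral_R d omega with d omega = (∂Q/∂x - ∂P/∂y) dx ∧ dy.
  ∂Q/∂x = 0
  ∂P/∂y = -3*x - 6*y
  integrand = ∂Q/∂x - ∂P/∂y = 3*x + 6*y.
Integrating over R: integral_0^1 integral_0^1 (3*x + 6*y) dx dy = 9/2.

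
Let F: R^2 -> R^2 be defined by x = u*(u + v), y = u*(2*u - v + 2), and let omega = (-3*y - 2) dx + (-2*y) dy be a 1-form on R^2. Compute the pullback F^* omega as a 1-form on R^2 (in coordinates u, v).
F^* omega = (-28*u^3 + 12*u^2*v - 36*u^2 + u*v^2 + 2*u*v - 12*u - 2*v) du + (u*(-2*u^2 + u*v - 2*u - 2)) dv

Using F^*(f dg) = (f ∘ F) d(g ∘ F), substitute each coordinate x_i by F_i(u, v) in f_i, and replace dx_i by d F_i = (∂F_i/∂u) du + (∂F_i/∂v) dv.
  For the x component: f_1(F) = -6*u^2 + 3*u*v - 6*u - 2; d F_1 = (2*u + v) du + (u) dv
  For the y component: f_2(F) = 2*u*(-2*u + v - 2); d F_2 = (4*u - v + 2) du + (-u) dv
Combining and collecting du, dv coefficients:
  coeff of du: -28*u^3 + 12*u^2*v - 36*u^2 + u*v^2 + 2*u*v - 12*u - 2*v
  coeff of dv: u*(-2*u^2 + u*v - 2*u - 2)
F^* omega = (-28*u^3 + 12*u^2*v - 36*u^2 + u*v^2 + 2*u*v - 12*u - 2*v) du + (u*(-2*u^2 + u*v - 2*u - 2)) dv.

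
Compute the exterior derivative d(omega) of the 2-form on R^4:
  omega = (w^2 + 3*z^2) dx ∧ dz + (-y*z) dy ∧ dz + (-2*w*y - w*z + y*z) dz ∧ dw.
d(omega) = (2*w) dx ∧ dz ∧ dw + (-2*w + z) dy ∧ dz ∧ dw

For a 2-form omega = sum_{i<j} g_{ij} dx_i ∧ dx_j, the exterior derivative is
  d(omega) = sum_{i<j} d(g_{ij}) ∧ dx_i ∧ dx_j = sum_{i<j, k} (∂g_{ij}/∂x_k) dx_k ∧ dx_i ∧ dx_j.
Expand each term, using dx_k ∧ dx_i ∧ dx_j = sgn(permutation) dx_{(a)} ∧ dx_{(b)} ∧ dx_{(c)} with (a < b < c) sorted:
  d(w^2 + 3*z^2) includes (∂/∂w)(w^2 + 3*z^2) dw = (2*w) dw, which multiplied by dx ∧ dz gives (2*w) dx ∧ dz ∧ dw
  d(-2*w*y - w*z + y*z) includes (∂/∂y)(-2*w*y - w*z + y*z) dy = (-2*w + z) dy, which multiplied by dz ∧ dw gives (-2*w + z) dy ∧ dz ∧ dw
Collecting like 3-forms: d(omega) = (2*w) dx ∧ dz ∧ dw + (-2*w + z) dy ∧ dz ∧ dw.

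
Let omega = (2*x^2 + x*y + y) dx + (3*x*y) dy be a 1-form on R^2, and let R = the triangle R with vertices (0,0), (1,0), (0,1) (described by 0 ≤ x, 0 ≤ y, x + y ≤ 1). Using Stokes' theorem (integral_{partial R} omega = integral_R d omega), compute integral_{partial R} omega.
integral_(partial R) omega = -1/6

Stokes: integral_partial_R omega = integral_R d omega with d omega = (∂Q/∂x - ∂P/∂y) dx ∧ dy.
  ∂Q/∂x = 3*y
  ∂P/∂y = x + 1
  integrand = ∂Q/∂x - ∂P/∂y = -x + 3*y - 1.
Integrating over R: integral_0^1 integral_0^{1-x} (-x + 3*y - 1) dy dx = -1/6.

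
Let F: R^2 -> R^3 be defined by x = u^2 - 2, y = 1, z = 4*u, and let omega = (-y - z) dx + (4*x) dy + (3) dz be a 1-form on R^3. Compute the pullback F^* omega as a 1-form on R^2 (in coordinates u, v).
F^* omega = (-8*u^2 - 2*u + 12) du

Using F^*(f dg) = (f ∘ F) d(g ∘ F), substitute each coordinate x_i by F_i(u, v) in f_i, and replace dx_i by d F_i = (∂F_i/∂u) du + (∂F_i/∂v) dv.
  For the x component: f_1(F) = -4*u - 1; d F_1 = (2*u) du + (0) dv
  For the y component: f_2(F) = 4*u^2 - 8; d F_2 = (0) du + (0) dv
  For the z component: f_3(F) = 3; d F_3 = (4) du + (0) dv
Combining and collecting du, dv coefficients:
  coeff of du: -8*u^2 - 2*u + 12
  coeff of dv: 0
F^* omega = (-8*u^2 - 2*u + 12) du.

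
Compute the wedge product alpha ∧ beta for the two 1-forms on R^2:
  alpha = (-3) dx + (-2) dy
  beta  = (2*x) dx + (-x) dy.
alpha ∧ beta = (7*x) dx ∧ dy

Distribute the wedge, using dx_i ∧ dx_j = -dx_j ∧ dx_i and dx_i ∧ dx_i = 0. For each pair (i, j) with i < j, the coefficient of dx_i ∧ dx_j in alpha ∧ beta is (alpha_i * beta_j - alpha_j * beta_i). Collecting: alpha ∧ beta = (7*x) dx ∧ dy.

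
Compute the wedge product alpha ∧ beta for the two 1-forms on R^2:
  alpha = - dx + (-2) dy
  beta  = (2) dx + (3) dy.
alpha ∧ beta = (1) dx ∧ dy

Distribute the wedge, using dx_i ∧ dx_j = -dx_j ∧ dx_i and dx_i ∧ dx_i = 0. For each pair (i, j) with i < j, the coefficient of dx_i ∧ dx_j in alpha ∧ beta is (alpha_i * beta_j - alpha_j * beta_i). Collecting: alpha ∧ beta = (1) dx ∧ dy.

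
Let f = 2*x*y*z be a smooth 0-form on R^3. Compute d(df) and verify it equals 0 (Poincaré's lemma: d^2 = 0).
d(df) = 0

Step 1: df = sum_i (∂f/∂x_i) dx_i = (2*y*z) dx + (2*x*z) dy + (2*x*y) dz.
Step 2: Apply d again. Using the 1-form formula, the coefficient of dx ∧ dy in d(df) is ∂^2 f/∂x ∂y - ∂^2 f/∂y ∂x = (2*z) - (2*z) = 0 (equality of mixed partials for smooth f).
Similarly for dx ∧ dz and dy ∧ dz — all coefficients vanish. So d(df) = 0.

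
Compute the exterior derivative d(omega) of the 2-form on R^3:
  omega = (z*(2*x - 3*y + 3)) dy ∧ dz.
d(omega) = (2*z) dx ∧ dy ∧ dz

For a 2-form omega = sum_{i<j} g_{ij} dx_i ∧ dx_j, the exterior derivative is
  d(omega) = sum_{i<j} d(g_{ij}) ∧ dx_i ∧ dx_j = sum_{i<j, k} (∂g_{ij}/∂x_k) dx_k ∧ dx_i ∧ dx_j.
Expand each term, using dx_k ∧ dx_i ∧ dx_j = sgn(permutation) dx_{(a)} ∧ dx_{(b)} ∧ dx_{(c)} with (a < b < c) sorted:
  d(z*(2*x - 3*y + 3)) includes (∂/∂x)(z*(2*x - 3*y + 3)) dx = (2*z) dx, which multiplied by dy ∧ dz gives (2*z) dx ∧ dy ∧ dz
Collecting like 3-forms: d(omega) = (2*z) dx ∧ dy ∧ dz.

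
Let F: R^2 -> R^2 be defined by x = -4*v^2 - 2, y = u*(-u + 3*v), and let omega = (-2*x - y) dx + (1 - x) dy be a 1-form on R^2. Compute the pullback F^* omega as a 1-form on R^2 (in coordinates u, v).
F^* omega = (-8*u*v^2 - 6*u + 12*v^3 + 9*v) du + (-8*u^2*v + 36*u*v^2 + 9*u - 64*v^3 - 32*v) dv

Using F^*(f dg) = (f ∘ F) d(g ∘ F), substitute each coordinate x_i by F_i(u, v) in f_i, and replace dx_i by d F_i = (∂F_i/∂u) du + (∂F_i/∂v) dv.
  For the x component: f_1(F) = u^2 - 3*u*v + 8*v^2 + 4; d F_1 = (0) du + (-8*v) dv
  For the y component: f_2(F) = 4*v^2 + 3; d F_2 = (-2*u + 3*v) du + (3*u) dv
Combining and collecting du, dv coefficients:
  coeff of du: -8*u*v^2 - 6*u + 12*v^3 + 9*v
  coeff of dv: -8*u^2*v + 36*u*v^2 + 9*u - 64*v^3 - 32*v
F^* omega = (-8*u*v^2 - 6*u + 12*v^3 + 9*v) du + (-8*u^2*v + 36*u*v^2 + 9*u - 64*v^3 - 32*v) dv.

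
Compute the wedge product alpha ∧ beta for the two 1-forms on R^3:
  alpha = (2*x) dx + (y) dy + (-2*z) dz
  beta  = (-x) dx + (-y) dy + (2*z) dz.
alpha ∧ beta = (-x*y) dx ∧ dy + (2*x*z) dx ∧ dz

Distribute the wedge, using dx_i ∧ dx_j = -dx_j ∧ dx_i and dx_i ∧ dx_i = 0. For each pair (i, j) with i < j, the coefficient of dx_i ∧ dx_j in alpha ∧ beta is (alpha_i * beta_j - alpha_j * beta_i). Collecting: alpha ∧ beta = (-x*y) dx ∧ dy + (2*x*z) dx ∧ dz.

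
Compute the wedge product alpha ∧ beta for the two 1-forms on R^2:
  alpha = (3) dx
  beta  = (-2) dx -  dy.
alpha ∧ beta = (-3) dx ∧ dy

Distribute the wedge, using dx_i ∧ dx_j = -dx_j ∧ dx_i and dx_i ∧ dx_i = 0. For each pair (i, j) with i < j, the coefficient of dx_i ∧ dx_j in alpha ∧ beta is (alpha_i * beta_j - alpha_j * beta_i). Collecting: alpha ∧ beta = (-3) dx ∧ dy.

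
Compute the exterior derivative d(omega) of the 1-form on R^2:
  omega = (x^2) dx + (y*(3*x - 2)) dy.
d(omega) = (3*y) dx ∧ dy

For a 1-form omega = sum_i f_i dx_i, the exterior derivative is
  d(omega) = sum_{i < j} (∂f_j/∂x_i - ∂f_i/∂x_j) dx_i ∧ dx_j.
  coefficient of dx ∧ dy: ∂f_2/∂x - ∂f_1/∂y = ∂(y*(3*x - 2))/∂x - ∂(x^2)/∂y = 3*y
Assembling: d(omega) = (3*y) dx ∧ dy.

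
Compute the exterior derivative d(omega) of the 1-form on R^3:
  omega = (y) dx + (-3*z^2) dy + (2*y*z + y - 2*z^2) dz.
d(omega) = (-1) dx ∧ dy + (8*z + 1) dy ∧ dz

For a 1-form omega = sum_i f_i dx_i, the exterior derivative is
  d(omega) = sum_{i < j} (∂f_j/∂x_i - ∂f_i/∂x_j) dx_i ∧ dx_j.
  coefficient of dx ∧ dy: ∂f_2/∂x - ∂f_1/∂y = ∂(-3*z^2)/∂x - ∂(y)/∂y = -1
  coefficient of dy ∧ dz: ∂f_3/∂y - ∂f_2/∂z = ∂(2*y*z + y - 2*z^2)/∂y - ∂(-3*z^2)/∂z = 8*z + 1
Assembling: d(omega) = (-1) dx ∧ dy + (8*z + 1) dy ∧ dz.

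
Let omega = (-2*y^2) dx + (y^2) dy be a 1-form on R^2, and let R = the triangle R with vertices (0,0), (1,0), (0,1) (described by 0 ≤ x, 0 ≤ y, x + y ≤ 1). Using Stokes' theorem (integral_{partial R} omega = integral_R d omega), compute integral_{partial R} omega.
integral_(partial R) omega = 2/3

Stokes: integral_partial_R omega = integral_R d omega with d omega = (∂Q/∂x - ∂P/∂y) dx ∧ dy.
  ∂Q/∂x = 0
  ∂P/∂y = -4*y
  integrand = ∂Q/∂x - ∂P/∂y = 4*y.
Integrating over R: integral_0^1 integral_0^{1-x} (4*y) dy dx = 2/3.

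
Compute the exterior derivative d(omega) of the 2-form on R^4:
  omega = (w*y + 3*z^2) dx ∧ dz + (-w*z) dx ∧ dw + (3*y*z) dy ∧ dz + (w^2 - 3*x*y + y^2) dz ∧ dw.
d(omega) = (-w) dx ∧ dy ∧ dz + (w - 2*y) dx ∧ dz ∧ dw + (-3*x + 2*y) dy ∧ dz ∧ dw

For a 2-form omega = sum_{i<j} g_{ij} dx_i ∧ dx_j, the exterior derivative is
  d(omega) = sum_{i<j} d(g_{ij}) ∧ dx_i ∧ dx_j = sum_{i<j, k} (∂g_{ij}/∂x_k) dx_k ∧ dx_i ∧ dx_j.
Expand each term, using dx_k ∧ dx_i ∧ dx_j = sgn(permutation) dx_{(a)} ∧ dx_{(b)} ∧ dx_{(c)} with (a < b < c) sorted:
  d(w*y + 3*z^2) includes (∂/∂y)(w*y + 3*z^2) dy = (w) dy, which multiplied by dx ∧ dz gives (-w) dx ∧ dy ∧ dz
  d(w*y + 3*z^2) includes (∂/∂w)(w*y + 3*z^2) dw = (y) dw, which multiplied by dx ∧ dz gives (y) dx ∧ dz ∧ dw
  d(-w*z) includes (∂/∂z)(-w*z) dz = (-w) dz, which multiplied by dx ∧ dw gives (w) dx ∧ dz ∧ dw
  d(w^2 - 3*x*y + y^2) includes (∂/∂x)(w^2 - 3*x*y + y^2) dx = (-3*y) dx, which multiplied by dz ∧ dw gives (-3*y) dx ∧ dz ∧ dw
  d(w^2 - 3*x*y + y^2) includes (∂/∂y)(w^2 - 3*x*y + y^2) dy = (-3*x + 2*y) dy, which multiplied by dz ∧ dw gives (-3*x + 2*y) dy ∧ dz ∧ dw
Collecting like 3-forms: d(omega) = (-w) dx ∧ dy ∧ dz + (w - 2*y) dx ∧ dz ∧ dw + (-3*x + 2*y) dy ∧ dz ∧ dw.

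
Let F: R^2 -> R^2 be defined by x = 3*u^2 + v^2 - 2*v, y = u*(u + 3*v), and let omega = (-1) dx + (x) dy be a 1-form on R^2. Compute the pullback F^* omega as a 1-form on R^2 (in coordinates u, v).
F^* omega = (6*u^3 + 9*u^2*v + 2*u*v^2 - 4*u*v - 6*u + 3*v^3 - 6*v^2) du + (9*u^3 + 3*u*v^2 - 6*u*v - 2*v + 2) dv

Using F^*(f dg) = (f ∘ F) d(g ∘ F), substitute each coordinate x_i by F_i(u, v) in f_i, and replace dx_i by d F_i = (∂F_i/∂u) du + (∂F_i/∂v) dv.
  For the x component: f_1(F) = -1; d F_1 = (6*u) du + (2*v - 2) dv
  For the y component: f_2(F) = 3*u^2 + v^2 - 2*v; d F_2 = (2*u + 3*v) du + (3*u) dv
Combining and collecting du, dv coefficients:
  coeff of du: 6*u^3 + 9*u^2*v + 2*u*v^2 - 4*u*v - 6*u + 3*v^3 - 6*v^2
  coeff of dv: 9*u^3 + 3*u*v^2 - 6*u*v - 2*v + 2
F^* omega = (6*u^3 + 9*u^2*v + 2*u*v^2 - 4*u*v - 6*u + 3*v^3 - 6*v^2) du + (9*u^3 + 3*u*v^2 - 6*u*v - 2*v + 2) dv.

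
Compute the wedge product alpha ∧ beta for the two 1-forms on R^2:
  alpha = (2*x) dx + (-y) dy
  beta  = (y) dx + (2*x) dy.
alpha ∧ beta = (4*x^2 + y^2) dx ∧ dy

Distribute the wedge, using dx_i ∧ dx_j = -dx_j ∧ dx_i and dx_i ∧ dx_i = 0. For each pair (i, j) with i < j, the coefficient of dx_i ∧ dx_j in alpha ∧ beta is (alpha_i * beta_j - alpha_j * beta_i). Collecting: alpha ∧ beta = (4*x^2 + y^2) dx ∧ dy.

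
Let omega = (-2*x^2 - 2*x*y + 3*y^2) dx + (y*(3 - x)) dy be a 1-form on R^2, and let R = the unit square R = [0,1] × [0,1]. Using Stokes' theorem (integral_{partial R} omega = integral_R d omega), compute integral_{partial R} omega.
integral_(partial R) omega = -5/2

Stokes: integral_partial_R omega = integral_R d omega with d omega = (∂Q/∂x - ∂P/∂y) dx ∧ dy.
  ∂Q/∂x = -y
  ∂P/∂y = -2*x + 6*y
  integrand = ∂Q/∂x - ∂P/∂y = 2*x - 7*y.
Integrating over R: integral_0^1 integral_0^1 (2*x - 7*y) dx dy = -5/2.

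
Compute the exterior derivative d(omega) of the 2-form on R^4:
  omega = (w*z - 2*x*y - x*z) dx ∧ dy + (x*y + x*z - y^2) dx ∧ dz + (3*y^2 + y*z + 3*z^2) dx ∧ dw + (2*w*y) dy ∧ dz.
d(omega) = (w - 2*x + 2*y) dx ∧ dy ∧ dz + (-6*y) dx ∧ dy ∧ dw + (-y - 6*z) dx ∧ dz ∧ dw + (2*y) dy ∧ dz ∧ dw

For a 2-form omega = sum_{i<j} g_{ij} dx_i ∧ dx_j, the exterior derivative is
  d(omega) = sum_{i<j} d(g_{ij}) ∧ dx_i ∧ dx_j = sum_{i<j, k} (∂g_{ij}/∂x_k) dx_k ∧ dx_i ∧ dx_j.
Expand each term, using dx_k ∧ dx_i ∧ dx_j = sgn(permutation) dx_{(a)} ∧ dx_{(b)} ∧ dx_{(c)} with (a < b < c) sorted:
  d(w*z - 2*x*y - x*z) includes (∂/∂z)(w*z - 2*x*y - x*z) dz = (w - x) dz, which multiplied by dx ∧ dy gives (w - x) dx ∧ dy ∧ dz
  d(w*z - 2*x*y - x*z) includes (∂/∂w)(w*z - 2*x*y - x*z) dw = (z) dw, which multiplied by dx ∧ dy gives (z) dx ∧ dy ∧ dw
  d(x*y + x*z - y^2) includes (∂/∂y)(x*y + x*z - y^2) dy = (x - 2*y) dy, which multiplied by dx ∧ dz gives (-x + 2*y) dx ∧ dy ∧ dz
  d(3*y^2 + y*z + 3*z^2) includes (∂/∂y)(3*y^2 + y*z + 3*z^2) dy = (6*y + z) dy, which multiplied by dx ∧ dw gives (-6*y - z) dx ∧ dy ∧ dw
  d(3*y^2 + y*z + 3*z^2) includes (∂/∂z)(3*y^2 + y*z + 3*z^2) dz = (y + 6*z) dz, which multiplied by dx ∧ dw gives (-y - 6*z) dx ∧ dz ∧ dw
  d(2*w*y) includes (∂/∂w)(2*w*y) dw = (2*y) dw, which multiplied by dy ∧ dz gives (2*y) dy ∧ dz ∧ dw
Collecting like 3-forms: d(omega) = (w - 2*x + 2*y) dx ∧ dy ∧ dz + (-6*y) dx ∧ dy ∧ dw + (-y - 6*z) dx ∧ dz ∧ dw + (2*y) dy ∧ dz ∧ dw.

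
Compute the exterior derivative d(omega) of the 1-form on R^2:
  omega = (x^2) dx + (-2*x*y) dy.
d(omega) = (-2*y) dx ∧ dy

For a 1-form omega = sum_i f_i dx_i, the exterior derivative is
  d(omega) = sum_{i < j} (∂f_j/∂x_i - ∂f_i/∂x_j) dx_i ∧ dx_j.
  coefficient of dx ∧ dy: ∂f_2/∂x - ∂f_1/∂y = ∂(-2*x*y)/∂x - ∂(x^2)/∂y = -2*y
Assembling: d(omega) = (-2*y) dx ∧ dy.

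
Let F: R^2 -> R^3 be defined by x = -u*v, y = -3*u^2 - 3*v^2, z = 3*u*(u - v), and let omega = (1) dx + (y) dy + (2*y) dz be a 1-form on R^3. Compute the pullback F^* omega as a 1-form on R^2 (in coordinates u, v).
F^* omega = (-18*u^3 + 18*u^2*v - 18*u*v^2 + 18*v^3 - v) du + (18*u^3 + 18*u^2*v + 18*u*v^2 - u + 18*v^3) dv

Using F^*(f dg) = (f ∘ F) d(g ∘ F), substitute each coordinate x_i by F_i(u, v) in f_i, and replace dx_i by d F_i = (∂F_i/∂u) du + (∂F_i/∂v) dv.
  For the x component: f_1(F) = 1; d F_1 = (-v) du + (-u) dv
  For the y component: f_2(F) = -3*u^2 - 3*v^2; d F_2 = (-6*u) du + (-6*v) dv
  For the z component: f_3(F) = -6*u^2 - 6*v^2; d F_3 = (6*u - 3*v) du + (-3*u) dv
Combining and collecting du, dv coefficients:
  coeff of du: -18*u^3 + 18*u^2*v - 18*u*v^2 + 18*v^3 - v
  coeff of dv: 18*u^3 + 18*u^2*v + 18*u*v^2 - u + 18*v^3
F^* omega = (-18*u^3 + 18*u^2*v - 18*u*v^2 + 18*v^3 - v) du + (18*u^3 + 18*u^2*v + 18*u*v^2 - u + 18*v^3) dv.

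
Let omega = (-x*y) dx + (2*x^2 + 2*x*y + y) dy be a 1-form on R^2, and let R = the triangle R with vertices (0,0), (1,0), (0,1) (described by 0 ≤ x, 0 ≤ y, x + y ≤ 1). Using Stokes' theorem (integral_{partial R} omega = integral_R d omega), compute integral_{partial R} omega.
integral_(partial R) omega = 7/6

Stokes: integral_partial_R omega = integral_R d omega with d omega = (∂Q/∂x - ∂P/∂y) dx ∧ dy.
  ∂Q/∂x = 4*x + 2*y
  ∂P/∂y = -x
  integrand = ∂Q/∂x - ∂P/∂y = 5*x + 2*y.
Integrating over R: integral_0^1 integral_0^{1-x} (5*x + 2*y) dy dx = 7/6.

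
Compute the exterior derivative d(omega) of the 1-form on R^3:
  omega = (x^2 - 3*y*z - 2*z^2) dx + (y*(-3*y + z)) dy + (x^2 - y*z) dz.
d(omega) = (3*z) dx ∧ dy + (2*x + 3*y + 4*z) dx ∧ dz + (-y - z) dy ∧ dz

For a 1-form omega = sum_i f_i dx_i, the exterior derivative is
  d(omega) = sum_{i < j} (∂f_j/∂x_i - ∂f_i/∂x_j) dx_i ∧ dx_j.
  coefficient of dx ∧ dy: ∂f_2/∂x - ∂f_1/∂y = ∂(y*(-3*y + z))/∂x - ∂(x^2 - 3*y*z - 2*z^2)/∂y = 3*z
  coefficient of dx ∧ dz: ∂f_3/∂x - ∂f_1/∂z = ∂(x^2 - y*z)/∂x - ∂(x^2 - 3*y*z - 2*z^2)/∂z = 2*x + 3*y + 4*z
  coefficient of dy ∧ dz: ∂f_3/∂y - ∂f_2/∂z = ∂(x^2 - y*z)/∂y - ∂(y*(-3*y + z))/∂z = -y - z
Assembling: d(omega) = (3*z) dx ∧ dy + (2*x + 3*y + 4*z) dx ∧ dz + (-y - z) dy ∧ dz.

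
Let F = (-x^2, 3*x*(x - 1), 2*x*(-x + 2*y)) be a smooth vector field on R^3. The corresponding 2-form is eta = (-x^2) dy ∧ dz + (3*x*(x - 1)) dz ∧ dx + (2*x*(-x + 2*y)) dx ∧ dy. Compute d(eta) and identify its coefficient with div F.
d(eta) = (-2*x) dx ∧ dy ∧ dz; div F = -2*x

For a 2-form in R^3 of the form above, applying d gives a 3-form with coefficient ∂P/∂x + ∂Q/∂y + ∂R/∂z:
  ∂P/∂x = -2*x
  ∂Q/∂y = 0
  ∂R/∂z = 0
Sum = -2*x, which is exactly div F.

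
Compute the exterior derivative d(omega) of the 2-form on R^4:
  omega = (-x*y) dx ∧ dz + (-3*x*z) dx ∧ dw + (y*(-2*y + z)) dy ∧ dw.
d(omega) = (x) dx ∧ dy ∧ dz + (3*x) dx ∧ dz ∧ dw + (-y) dy ∧ dz ∧ dw

For a 2-form omega = sum_{i<j} g_{ij} dx_i ∧ dx_j, the exterior derivative is
  d(omega) = sum_{i<j} d(g_{ij}) ∧ dx_i ∧ dx_j = sum_{i<j, k} (∂g_{ij}/∂x_k) dx_k ∧ dx_i ∧ dx_j.
Expand each term, using dx_k ∧ dx_i ∧ dx_j = sgn(permutation) dx_{(a)} ∧ dx_{(b)} ∧ dx_{(c)} with (a < b < c) sorted:
  d(-x*y) includes (∂/∂y)(-x*y) dy = (-x) dy, which multiplied by dx ∧ dz gives (x) dx ∧ dy ∧ dz
  d(-3*x*z) includes (∂/∂z)(-3*x*z) dz = (-3*x) dz, which multiplied by dx ∧ dw gives (3*x) dx ∧ dz ∧ dw
  d(y*(-2*y + z)) includes (∂/∂z)(y*(-2*y + z)) dz = (y) dz, which multiplied by dy ∧ dw gives (-y) dy ∧ dz ∧ dw
Collecting like 3-forms: d(omega) = (x) dx ∧ dy ∧ dz + (3*x) dx ∧ dz ∧ dw + (-y) dy ∧ dz ∧ dw.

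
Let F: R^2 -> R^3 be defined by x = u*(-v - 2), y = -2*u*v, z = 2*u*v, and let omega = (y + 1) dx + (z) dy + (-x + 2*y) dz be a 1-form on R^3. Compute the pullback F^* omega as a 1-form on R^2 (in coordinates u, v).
F^* omega = (-8*u*v^2 + 8*u*v - v - 2) du + (u*(-8*u*v + 4*u - 1)) dv

Using F^*(f dg) = (f ∘ F) d(g ∘ F), substitute each coordinate x_i by F_i(u, v) in f_i, and replace dx_i by d F_i = (∂F_i/∂u) du + (∂F_i/∂v) dv.
  For the x component: f_1(F) = -2*u*v + 1; d F_1 = (-v - 2) du + (-u) dv
  For the y component: f_2(F) = 2*u*v; d F_2 = (-2*v) du + (-2*u) dv
  For the z component: f_3(F) = u*(2 - 3*v); d F_3 = (2*v) du + (2*u) dv
Combining and collecting du, dv coefficients:
  coeff of du: -8*u*v^2 + 8*u*v - v - 2
  coeff of dv: u*(-8*u*v + 4*u - 1)
F^* omega = (-8*u*v^2 + 8*u*v - v - 2) du + (u*(-8*u*v + 4*u - 1)) dv.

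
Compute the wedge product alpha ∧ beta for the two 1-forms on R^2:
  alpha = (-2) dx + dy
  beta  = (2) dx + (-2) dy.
alpha ∧ beta = (2) dx ∧ dy

Distribute the wedge, using dx_i ∧ dx_j = -dx_j ∧ dx_i and dx_i ∧ dx_i = 0. For each pair (i, j) with i < j, the coefficient of dx_i ∧ dx_j in alpha ∧ beta is (alpha_i * beta_j - alpha_j * beta_i). Collecting: alpha ∧ beta = (2) dx ∧ dy.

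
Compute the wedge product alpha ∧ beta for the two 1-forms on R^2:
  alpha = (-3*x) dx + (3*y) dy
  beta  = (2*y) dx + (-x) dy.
alpha ∧ beta = (3*x^2 - 6*y^2) dx ∧ dy

Distribute the wedge, using dx_i ∧ dx_j = -dx_j ∧ dx_i and dx_i ∧ dx_i = 0. For each pair (i, j) with i < j, the coefficient of dx_i ∧ dx_j in alpha ∧ beta is (alpha_i * beta_j - alpha_j * beta_i). Collecting: alpha ∧ beta = (3*x^2 - 6*y^2) dx ∧ dy.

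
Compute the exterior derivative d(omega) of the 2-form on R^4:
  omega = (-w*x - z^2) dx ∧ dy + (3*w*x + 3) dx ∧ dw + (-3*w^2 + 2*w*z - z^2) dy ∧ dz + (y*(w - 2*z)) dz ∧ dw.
d(omega) = (-2*z) dx ∧ dy ∧ dz + (-x) dx ∧ dy ∧ dw + (-5*w) dy ∧ dz ∧ dw

For a 2-form omega = sum_{i<j} g_{ij} dx_i ∧ dx_j, the exterior derivative is
  d(omega) = sum_{i<j} d(g_{ij}) ∧ dx_i ∧ dx_j = sum_{i<j, k} (∂g_{ij}/∂x_k) dx_k ∧ dx_i ∧ dx_j.
Expand each term, using dx_k ∧ dx_i ∧ dx_j = sgn(permutation) dx_{(a)} ∧ dx_{(b)} ∧ dx_{(c)} with (a < b < c) sorted:
  d(-w*x - z^2) includes (∂/∂z)(-w*x - z^2) dz = (-2*z) dz, which multiplied by dx ∧ dy gives (-2*z) dx ∧ dy ∧ dz
  d(-w*x - z^2) includes (∂/∂w)(-w*x - z^2) dw = (-x) dw, which multiplied by dx ∧ dy gives (-x) dx ∧ dy ∧ dw
  d(-3*w^2 + 2*w*z - z^2) includes (∂/∂w)(-3*w^2 + 2*w*z - z^2) dw = (-6*w + 2*z) dw, which multiplied by dy ∧ dz gives (-6*w + 2*z) dy ∧ dz ∧ dw
  d(y*(w - 2*z)) includes (∂/∂y)(y*(w - 2*z)) dy = (w - 2*z) dy, which multiplied by dz ∧ dw gives (w - 2*z) dy ∧ dz ∧ dw
Collecting like 3-forms: d(omega) = (-2*z) dx ∧ dy ∧ dz + (-x) dx ∧ dy ∧ dw + (-5*w) dy ∧ dz ∧ dw.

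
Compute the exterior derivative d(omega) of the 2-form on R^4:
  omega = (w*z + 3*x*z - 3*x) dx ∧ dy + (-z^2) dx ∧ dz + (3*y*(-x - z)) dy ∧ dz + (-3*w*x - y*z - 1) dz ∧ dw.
d(omega) = (w + 3*x - 3*y) dx ∧ dy ∧ dz + (z) dx ∧ dy ∧ dw + (-3*w) dx ∧ dz ∧ dw + (-z) dy ∧ dz ∧ dw

For a 2-form omega = sum_{i<j} g_{ij} dx_i ∧ dx_j, the exterior derivative is
  d(omega) = sum_{i<j} d(g_{ij}) ∧ dx_i ∧ dx_j = sum_{i<j, k} (∂g_{ij}/∂x_k) dx_k ∧ dx_i ∧ dx_j.
Expand each term, using dx_k ∧ dx_i ∧ dx_j = sgn(permutation) dx_{(a)} ∧ dx_{(b)} ∧ dx_{(c)} with (a < b < c) sorted:
  d(w*z + 3*x*z - 3*x) includes (∂/∂z)(w*z + 3*x*z - 3*x) dz = (w + 3*x) dz, which multiplied by dx ∧ dy gives (w + 3*x) dx ∧ dy ∧ dz
  d(w*z + 3*x*z - 3*x) includes (∂/∂w)(w*z + 3*x*z - 3*x) dw = (z) dw, which multiplied by dx ∧ dy gives (z) dx ∧ dy ∧ dw
  d(3*y*(-x - z)) includes (∂/∂x)(3*y*(-x - z)) dx = (-3*y) dx, which multiplied by dy ∧ dz gives (-3*y) dx ∧ dy ∧ dz
  d(-3*w*x - y*z - 1) includes (∂/∂x)(-3*w*x - y*z - 1) dx = (-3*w) dx, which multiplied by dz ∧ dw gives (-3*w) dx ∧ dz ∧ dw
  d(-3*w*x - y*z - 1) includes (∂/∂y)(-3*w*x - y*z - 1) dy = (-z) dy, which multiplied by dz ∧ dw gives (-z) dy ∧ dz ∧ dw
Collecting like 3-forms: d(omega) = (w + 3*x - 3*y) dx ∧ dy ∧ dz + (z) dx ∧ dy ∧ dw + (-3*w) dx ∧ dz ∧ dw + (-z) dy ∧ dz ∧ dw.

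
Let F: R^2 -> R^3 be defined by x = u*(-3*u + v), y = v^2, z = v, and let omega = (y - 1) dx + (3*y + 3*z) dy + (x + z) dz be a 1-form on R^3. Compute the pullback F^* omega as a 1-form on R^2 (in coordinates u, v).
F^* omega = (-6*u*v^2 + 6*u + v^3 - v) du + (-3*u^2 + u*v^2 + u*v - u + 6*v^3 + 6*v^2 + v) dv

Using F^*(f dg) = (f ∘ F) d(g ∘ F), substitute each coordinate x_i by F_i(u, v) in f_i, and replace dx_i by d F_i = (∂F_i/∂u) du + (∂F_i/∂v) dv.
  For the x component: f_1(F) = v^2 - 1; d F_1 = (-6*u + v) du + (u) dv
  For the y component: f_2(F) = 3*v*(v + 1); d F_2 = (0) du + (2*v) dv
  For the z component: f_3(F) = -3*u^2 + u*v + v; d F_3 = (0) du + (1) dv
Combining and collecting du, dv coefficients:
  coeff of du: -6*u*v^2 + 6*u + v^3 - v
  coeff of dv: -3*u^2 + u*v^2 + u*v - u + 6*v^3 + 6*v^2 + v
F^* omega = (-6*u*v^2 + 6*u + v^3 - v) du + (-3*u^2 + u*v^2 + u*v - u + 6*v^3 + 6*v^2 + v) dv.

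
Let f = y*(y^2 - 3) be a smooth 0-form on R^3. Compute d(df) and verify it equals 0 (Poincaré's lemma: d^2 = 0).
d(df) = 0

Step 1: df = sum_i (∂f/∂x_i) dx_i = (0) dx + (3*y^2 - 3) dy + (0) dz.
Step 2: Apply d again. Using the 1-form formula, the coefficient of dx ∧ dy in d(df) is ∂^2 f/∂x ∂y - ∂^2 f/∂y ∂x = (0) - (0) = 0 (equality of mixed partials for smooth f).
Similarly for dx ∧ dz and dy ∧ dz — all coefficients vanish. So d(df) = 0.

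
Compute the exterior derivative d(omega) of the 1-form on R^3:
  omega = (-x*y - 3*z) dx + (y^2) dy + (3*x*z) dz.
d(omega) = (x) dx ∧ dy + (3*z + 3) dx ∧ dz

For a 1-form omega = sum_i f_i dx_i, the exterior derivative is
  d(omega) = sum_{i < j} (∂f_j/∂x_i - ∂f_i/∂x_j) dx_i ∧ dx_j.
  coefficient of dx ∧ dy: ∂f_2/∂x - ∂f_1/∂y = ∂(y^2)/∂x - ∂(-x*y - 3*z)/∂y = x
  coefficient of dx ∧ dz: ∂f_3/∂x - ∂f_1/∂z = ∂(3*x*z)/∂x - ∂(-x*y - 3*z)/∂z = 3*z + 3
Assembling: d(omega) = (x) dx ∧ dy + (3*z + 3) dx ∧ dz.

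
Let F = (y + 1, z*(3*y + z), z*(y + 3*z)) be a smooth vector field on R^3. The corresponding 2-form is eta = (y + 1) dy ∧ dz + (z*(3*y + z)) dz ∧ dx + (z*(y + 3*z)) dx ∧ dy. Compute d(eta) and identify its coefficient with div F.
d(eta) = (y + 9*z) dx ∧ dy ∧ dz; div F = y + 9*z

For a 2-form in R^3 of the form above, applying d gives a 3-form with coefficient ∂P/∂x + ∂Q/∂y + ∂R/∂z:
  ∂P/∂x = 0
  ∂Q/∂y = 3*z
  ∂R/∂z = y + 6*z
Sum = y + 9*z, which is exactly div F.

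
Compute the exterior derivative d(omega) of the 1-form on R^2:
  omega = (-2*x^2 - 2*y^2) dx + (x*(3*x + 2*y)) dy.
d(omega) = (6*x + 6*y) dx ∧ dy

For a 1-form omega = sum_i f_i dx_i, the exterior derivative is
  d(omega) = sum_{i < j} (∂f_j/∂x_i - ∂f_i/∂x_j) dx_i ∧ dx_j.
  coefficient of dx ∧ dy: ∂f_2/∂x - ∂f_1/∂y = ∂(x*(3*x + 2*y))/∂x - ∂(-2*x^2 - 2*y^2)/∂y = 6*x + 6*y
Assembling: d(omega) = (6*x + 6*y) dx ∧ dy.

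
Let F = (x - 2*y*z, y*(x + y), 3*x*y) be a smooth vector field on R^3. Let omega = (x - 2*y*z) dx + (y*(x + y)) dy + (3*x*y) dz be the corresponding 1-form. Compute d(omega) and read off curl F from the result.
d(omega) = (3*x) dy ∧ dz + (-5*y) dz ∧ dx + (y + 2*z) dx ∧ dy; curl F = (3*x, -5*y, y + 2*z)

d omega = sum_{i<j} (∂f_j/∂x_i - ∂f_i/∂x_j) dx_i ∧ dx_j. Under the identification (dy ∧ dz, dz ∧ dx, dx ∧ dy) ↔ (e_x, e_y, e_z), the coefficients are exactly the components of curl F. Compute:
  ∂R/∂y - ∂Q/∂z = (3*x) - (0) = 3*x
  ∂P/∂z - ∂R/∂x = (-2*y) - (3*y) = -5*y
  ∂Q/∂x - ∂P/∂y = (y) - (-2*z) = y + 2*z.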